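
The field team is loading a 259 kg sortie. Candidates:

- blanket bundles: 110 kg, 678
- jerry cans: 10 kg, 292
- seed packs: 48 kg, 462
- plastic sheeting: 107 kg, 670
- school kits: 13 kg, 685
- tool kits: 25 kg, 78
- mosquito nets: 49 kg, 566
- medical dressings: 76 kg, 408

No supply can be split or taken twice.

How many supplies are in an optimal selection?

6

Best achievable people served is 2761.
blanket bundles + jerry cans + seed packs + school kits + tool kits + mosquito nets hits 2761 at 255 kg.
Every optimal selection uses 6 supplies.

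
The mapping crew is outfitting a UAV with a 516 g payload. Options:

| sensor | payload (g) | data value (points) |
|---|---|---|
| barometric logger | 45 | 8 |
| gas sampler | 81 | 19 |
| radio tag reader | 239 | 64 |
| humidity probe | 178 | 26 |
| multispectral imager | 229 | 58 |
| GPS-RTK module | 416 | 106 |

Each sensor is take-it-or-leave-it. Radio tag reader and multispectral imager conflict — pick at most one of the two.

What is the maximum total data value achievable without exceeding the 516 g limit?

Gas sampler + GPS-RTK module uses 497 of the 516 g and totals 125.

125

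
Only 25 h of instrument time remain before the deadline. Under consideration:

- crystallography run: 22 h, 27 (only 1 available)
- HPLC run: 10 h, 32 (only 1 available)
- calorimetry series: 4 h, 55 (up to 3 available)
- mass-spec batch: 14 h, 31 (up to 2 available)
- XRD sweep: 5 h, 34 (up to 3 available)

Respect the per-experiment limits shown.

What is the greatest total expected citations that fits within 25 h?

233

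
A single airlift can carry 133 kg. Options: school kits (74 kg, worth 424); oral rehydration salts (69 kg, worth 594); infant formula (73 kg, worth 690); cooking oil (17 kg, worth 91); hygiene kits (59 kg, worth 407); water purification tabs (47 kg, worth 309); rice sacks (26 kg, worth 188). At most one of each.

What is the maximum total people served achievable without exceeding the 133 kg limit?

Ranking by ratio (people served/kg): infant formula 9.45, oral rehydration salts 8.61, rice sacks 7.23, hygiene kits 6.90.
A density-first pass picks infant formula + cooking oil + rice sacks — 969 at 116 kg.
Replace cooking oil and rice sacks with hygiene kits: the trade gains 128 net, giving 1097 at 132 kg.

1097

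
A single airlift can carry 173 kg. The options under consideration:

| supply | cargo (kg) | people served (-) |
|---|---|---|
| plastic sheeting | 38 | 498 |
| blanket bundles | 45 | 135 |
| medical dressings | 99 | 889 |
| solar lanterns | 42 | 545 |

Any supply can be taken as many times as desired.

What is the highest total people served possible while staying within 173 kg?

2180

Filling by ratio: 4×plastic sheeting for 1992, with 21 kg left unused.
Dropping 4×plastic sheeting frees 152 kg; slotting in 4×solar lanterns (168 kg) lifts the total to 2180 at 168 kg.
That's the maximum — no swap from here does better than 2180.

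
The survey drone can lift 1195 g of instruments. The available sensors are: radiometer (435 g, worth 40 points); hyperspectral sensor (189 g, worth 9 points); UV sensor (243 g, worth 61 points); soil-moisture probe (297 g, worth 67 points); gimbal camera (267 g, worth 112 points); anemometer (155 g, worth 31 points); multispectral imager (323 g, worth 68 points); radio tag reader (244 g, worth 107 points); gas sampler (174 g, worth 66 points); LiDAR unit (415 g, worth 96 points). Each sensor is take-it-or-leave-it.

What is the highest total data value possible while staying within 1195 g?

Filling by ratio: UV sensor + gimbal camera + anemometer + radio tag reader + gas sampler for 377, with 112 g left unused.
The 243 g tied up in UV sensor is better spent on multispectral imager — total rises to 384 (1163 g).
Runner-up soil-moisture probe + gimbal camera + anemometer + radio tag reader + gas sampler tops out at 383.

384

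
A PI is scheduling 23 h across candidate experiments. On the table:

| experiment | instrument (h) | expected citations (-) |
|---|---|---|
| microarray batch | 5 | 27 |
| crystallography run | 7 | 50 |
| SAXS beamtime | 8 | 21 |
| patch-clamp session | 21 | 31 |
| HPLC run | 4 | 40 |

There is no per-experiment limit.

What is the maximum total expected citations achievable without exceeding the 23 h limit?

210

Ranking by ratio (expected citations/h): HPLC run 10.00, crystallography run 7.14, microarray batch 5.40.
Taking the top-ratio experiments first gives 5×HPLC run for 200 (20 h).
The 4 h tied up in HPLC run is better spent on crystallography run — total rises to 210 (23 h).
Every other selection either busts 23 h or fails to beat 210.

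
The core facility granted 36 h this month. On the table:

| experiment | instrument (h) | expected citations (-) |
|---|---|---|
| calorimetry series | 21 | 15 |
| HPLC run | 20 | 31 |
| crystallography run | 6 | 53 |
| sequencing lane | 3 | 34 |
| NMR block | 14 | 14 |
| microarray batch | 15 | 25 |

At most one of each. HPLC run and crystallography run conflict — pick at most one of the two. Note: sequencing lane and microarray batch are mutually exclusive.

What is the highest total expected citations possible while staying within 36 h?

102

Calorimetry series + crystallography run + sequencing lane uses 30 of the 36 h and totals 102.
An exhaustive check of the 64 subsets confirms 102.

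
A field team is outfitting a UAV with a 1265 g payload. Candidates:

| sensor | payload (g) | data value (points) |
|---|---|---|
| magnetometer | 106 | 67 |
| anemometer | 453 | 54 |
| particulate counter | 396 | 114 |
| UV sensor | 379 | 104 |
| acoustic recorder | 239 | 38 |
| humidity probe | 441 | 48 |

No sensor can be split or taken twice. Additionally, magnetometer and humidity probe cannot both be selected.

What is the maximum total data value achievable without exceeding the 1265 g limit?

Magnetometer + particulate counter + UV sensor + acoustic recorder uses 1120 of the 1265 g and totals 323.
The spare 145 g is too small for any remaining sensor, and no feasible exchange beats 323.

323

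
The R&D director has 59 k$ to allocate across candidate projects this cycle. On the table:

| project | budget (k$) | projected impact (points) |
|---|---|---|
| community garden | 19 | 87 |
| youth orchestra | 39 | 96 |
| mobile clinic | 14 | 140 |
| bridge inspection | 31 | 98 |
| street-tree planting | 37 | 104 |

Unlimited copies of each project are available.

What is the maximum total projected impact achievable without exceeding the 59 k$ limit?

560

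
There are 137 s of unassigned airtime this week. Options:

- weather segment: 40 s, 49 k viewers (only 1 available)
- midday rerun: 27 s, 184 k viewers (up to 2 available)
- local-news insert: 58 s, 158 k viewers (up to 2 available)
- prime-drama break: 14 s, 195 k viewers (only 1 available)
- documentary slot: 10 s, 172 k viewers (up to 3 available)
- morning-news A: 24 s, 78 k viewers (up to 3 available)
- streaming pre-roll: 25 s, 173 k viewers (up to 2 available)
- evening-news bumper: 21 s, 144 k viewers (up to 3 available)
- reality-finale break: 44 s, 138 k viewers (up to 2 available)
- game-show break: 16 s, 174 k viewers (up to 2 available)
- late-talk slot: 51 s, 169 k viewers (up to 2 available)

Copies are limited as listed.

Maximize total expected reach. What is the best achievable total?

1427

By expected reach per s: documentary slot 17.20, prime-drama break 13.93, game-show break 10.88 lead.
The ratio heuristic lands on prime-drama break + 3×documentary slot + 2×streaming pre-roll + 2×game-show break (1405) but leaves 11 s idle.
The 50 s tied up in 2×streaming pre-roll is better spent on 2×midday rerun — total rises to 1427 (130 s).
That's the maximum — no swap from here does better than 1427.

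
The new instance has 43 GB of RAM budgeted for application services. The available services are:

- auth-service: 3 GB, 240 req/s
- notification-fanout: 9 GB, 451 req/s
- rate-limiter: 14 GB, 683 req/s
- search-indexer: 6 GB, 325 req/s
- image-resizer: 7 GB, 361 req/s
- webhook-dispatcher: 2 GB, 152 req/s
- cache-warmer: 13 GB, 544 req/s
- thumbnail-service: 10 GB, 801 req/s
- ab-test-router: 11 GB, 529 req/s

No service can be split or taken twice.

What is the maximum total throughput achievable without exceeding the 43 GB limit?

2562

By throughput per GB: thumbnail-service 80.10, auth-service 80.00, webhook-dispatcher 76.00 lead.
A density-first pass picks auth-service + notification-fanout + search-indexer + image-resizer + webhook-dispatcher + thumbnail-service — 2330 at 37 GB.
Replace notification-fanout with rate-limiter: the trade gains 232 net, giving 2562 at 42 GB.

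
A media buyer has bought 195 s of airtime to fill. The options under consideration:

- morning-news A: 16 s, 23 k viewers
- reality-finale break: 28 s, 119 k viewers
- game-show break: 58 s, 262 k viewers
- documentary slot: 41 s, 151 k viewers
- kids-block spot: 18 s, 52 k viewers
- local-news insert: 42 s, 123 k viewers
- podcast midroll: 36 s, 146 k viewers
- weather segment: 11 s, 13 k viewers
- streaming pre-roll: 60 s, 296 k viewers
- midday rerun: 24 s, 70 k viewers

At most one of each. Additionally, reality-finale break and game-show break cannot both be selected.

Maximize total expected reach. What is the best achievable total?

855

Best packing: game-show break + documentary slot + podcast midroll + streaming pre-roll — 195 s, 855 total.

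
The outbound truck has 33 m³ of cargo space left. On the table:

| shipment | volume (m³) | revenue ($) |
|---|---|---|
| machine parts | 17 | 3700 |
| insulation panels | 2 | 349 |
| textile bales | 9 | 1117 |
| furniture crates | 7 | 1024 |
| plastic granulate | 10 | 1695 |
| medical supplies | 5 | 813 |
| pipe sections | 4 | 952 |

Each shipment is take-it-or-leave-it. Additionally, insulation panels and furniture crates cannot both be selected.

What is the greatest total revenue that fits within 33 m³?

Best packing: machine parts + insulation panels + plastic granulate + pipe sections — 33 m³, 6696 total.

6696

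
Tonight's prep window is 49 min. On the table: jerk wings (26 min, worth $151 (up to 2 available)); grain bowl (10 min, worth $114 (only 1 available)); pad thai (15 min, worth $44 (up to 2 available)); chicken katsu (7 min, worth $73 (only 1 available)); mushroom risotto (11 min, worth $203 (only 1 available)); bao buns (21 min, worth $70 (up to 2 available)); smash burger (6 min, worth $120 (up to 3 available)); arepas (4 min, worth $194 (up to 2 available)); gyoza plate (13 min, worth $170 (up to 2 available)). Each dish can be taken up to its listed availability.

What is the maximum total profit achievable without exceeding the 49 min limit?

By profit per min: arepas 48.50, smash burger 20.00, mushroom risotto 18.45, gyoza plate 13.08 lead.
Grain bowl + mushroom risotto + 3×smash burger + 2×arepas uses 47 of the 49 min and totals 1065.

1065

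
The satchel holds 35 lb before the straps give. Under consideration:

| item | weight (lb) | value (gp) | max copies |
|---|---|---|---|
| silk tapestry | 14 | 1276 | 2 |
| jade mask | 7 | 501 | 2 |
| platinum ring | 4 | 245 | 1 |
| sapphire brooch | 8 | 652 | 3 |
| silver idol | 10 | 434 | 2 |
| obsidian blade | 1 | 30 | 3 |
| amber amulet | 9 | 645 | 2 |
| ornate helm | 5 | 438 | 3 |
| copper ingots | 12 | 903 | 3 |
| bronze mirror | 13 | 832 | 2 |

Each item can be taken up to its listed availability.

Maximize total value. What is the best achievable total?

Ranking by ratio (value/lb): silk tapestry 91.14, ornate helm 87.60, sapphire brooch 81.50, copper ingots 75.25.
Taking the top-ratio items first gives 2×silk tapestry + 2×obsidian blade + ornate helm for 3050 (35 lb).
The 7 lb tied up in 2×obsidian blade and ornate helm is better spent on jade mask — total rises to 3053 (35 lb).

3053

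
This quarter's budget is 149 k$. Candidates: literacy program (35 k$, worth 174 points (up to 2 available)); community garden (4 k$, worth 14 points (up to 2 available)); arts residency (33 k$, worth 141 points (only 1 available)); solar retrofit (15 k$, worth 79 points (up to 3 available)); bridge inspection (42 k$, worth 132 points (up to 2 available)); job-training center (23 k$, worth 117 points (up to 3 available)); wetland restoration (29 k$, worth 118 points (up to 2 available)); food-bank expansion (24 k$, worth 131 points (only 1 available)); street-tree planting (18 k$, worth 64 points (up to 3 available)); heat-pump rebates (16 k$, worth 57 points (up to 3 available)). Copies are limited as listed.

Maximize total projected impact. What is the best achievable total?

Greedy by ratio would take 2×community garden + 3×solar retrofit + 3×job-training center + food-bank expansion: 146 k$ used, total 747.
Replace 2×community garden and food-bank expansion with literacy program: the trade gains 15 net, giving 762 at 149 k$.
Every other selection either busts 149 k$ or exceeds an availability limit or fails to beat 762.

762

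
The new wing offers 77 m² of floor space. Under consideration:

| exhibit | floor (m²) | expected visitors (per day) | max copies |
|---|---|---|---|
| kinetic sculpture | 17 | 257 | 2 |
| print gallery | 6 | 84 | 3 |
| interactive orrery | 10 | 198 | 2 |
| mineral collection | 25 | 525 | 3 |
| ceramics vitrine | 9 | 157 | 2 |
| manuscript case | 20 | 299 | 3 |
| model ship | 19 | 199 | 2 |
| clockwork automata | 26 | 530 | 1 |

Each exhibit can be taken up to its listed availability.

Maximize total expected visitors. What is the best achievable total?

1580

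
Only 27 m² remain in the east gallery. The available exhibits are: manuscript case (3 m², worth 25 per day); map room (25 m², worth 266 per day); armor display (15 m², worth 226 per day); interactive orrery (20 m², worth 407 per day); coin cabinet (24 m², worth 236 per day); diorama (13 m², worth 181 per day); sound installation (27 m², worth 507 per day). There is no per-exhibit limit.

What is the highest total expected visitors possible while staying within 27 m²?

Density check — interactive orrery 20.35, sound installation 18.78, armor display 15.07, diorama 13.92 are the best per m².
Filling by ratio: 2×manuscript case + interactive orrery for 457, with 1 m² left unused.
Dropping 2×manuscript case and interactive orrery frees 26 m²; slotting in sound installation (27 m²) lifts the total to 507 at 27 m².
That's the maximum — no swap from here does better than 507.

507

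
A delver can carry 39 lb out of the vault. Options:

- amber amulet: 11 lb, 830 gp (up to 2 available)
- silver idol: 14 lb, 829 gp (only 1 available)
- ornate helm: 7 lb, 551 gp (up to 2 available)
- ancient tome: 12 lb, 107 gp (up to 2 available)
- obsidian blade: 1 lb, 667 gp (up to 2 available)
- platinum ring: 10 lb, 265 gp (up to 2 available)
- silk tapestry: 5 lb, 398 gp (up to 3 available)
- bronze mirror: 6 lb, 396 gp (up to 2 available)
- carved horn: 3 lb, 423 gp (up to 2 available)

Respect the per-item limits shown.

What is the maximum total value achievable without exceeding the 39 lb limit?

4510

Density check — obsidian blade 667.00, carved horn 141.00, silk tapestry 79.60 are the best per lb.
Filling by ratio: 2×ornate helm + 2×obsidian blade + 3×silk tapestry + 2×carved horn for 4476, with 2 lb left unused.
The 10 lb tied up in 2×silk tapestry is better spent on amber amulet — total rises to 4510 (38 lb).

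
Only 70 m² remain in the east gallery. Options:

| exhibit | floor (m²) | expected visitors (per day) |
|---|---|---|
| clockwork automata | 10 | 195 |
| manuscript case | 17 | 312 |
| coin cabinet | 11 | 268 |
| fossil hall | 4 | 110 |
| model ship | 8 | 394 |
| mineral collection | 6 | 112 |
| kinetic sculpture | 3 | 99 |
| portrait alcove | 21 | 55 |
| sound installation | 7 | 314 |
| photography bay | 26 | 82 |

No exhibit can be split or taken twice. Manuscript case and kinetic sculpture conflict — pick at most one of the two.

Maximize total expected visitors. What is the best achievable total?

Clockwork automata + manuscript case + coin cabinet + fossil hall + model ship + mineral collection + sound installation uses 63 of the 70 m² and totals 1705.

1705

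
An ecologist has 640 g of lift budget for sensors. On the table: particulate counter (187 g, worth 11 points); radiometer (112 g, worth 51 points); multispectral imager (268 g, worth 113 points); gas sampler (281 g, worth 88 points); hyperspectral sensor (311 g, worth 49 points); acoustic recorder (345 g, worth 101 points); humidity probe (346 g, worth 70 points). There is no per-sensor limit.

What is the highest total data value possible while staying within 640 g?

266

A density-first pass picks 5×radiometer — 255 at 560 g.
The 224 g tied up in 2×radiometer is better spent on multispectral imager — total rises to 266 (604 g).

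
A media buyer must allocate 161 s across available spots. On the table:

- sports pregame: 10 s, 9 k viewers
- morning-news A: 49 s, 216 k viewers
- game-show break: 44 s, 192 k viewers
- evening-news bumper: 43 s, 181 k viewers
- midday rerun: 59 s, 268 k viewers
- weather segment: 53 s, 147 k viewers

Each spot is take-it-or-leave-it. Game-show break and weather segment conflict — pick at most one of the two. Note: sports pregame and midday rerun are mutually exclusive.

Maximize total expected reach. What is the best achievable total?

676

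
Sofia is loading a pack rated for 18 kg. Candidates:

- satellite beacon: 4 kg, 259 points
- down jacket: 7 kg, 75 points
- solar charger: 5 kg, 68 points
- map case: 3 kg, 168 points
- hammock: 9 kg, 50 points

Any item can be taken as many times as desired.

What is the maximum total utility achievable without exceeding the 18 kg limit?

1113

A density-first pass picks 4×satellite beacon — 1036 at 16 kg.
The 4 kg tied up in satellite beacon is better spent on 2×map case — total rises to 1113 (18 kg).
Nothing else within 18 kg beats 1113.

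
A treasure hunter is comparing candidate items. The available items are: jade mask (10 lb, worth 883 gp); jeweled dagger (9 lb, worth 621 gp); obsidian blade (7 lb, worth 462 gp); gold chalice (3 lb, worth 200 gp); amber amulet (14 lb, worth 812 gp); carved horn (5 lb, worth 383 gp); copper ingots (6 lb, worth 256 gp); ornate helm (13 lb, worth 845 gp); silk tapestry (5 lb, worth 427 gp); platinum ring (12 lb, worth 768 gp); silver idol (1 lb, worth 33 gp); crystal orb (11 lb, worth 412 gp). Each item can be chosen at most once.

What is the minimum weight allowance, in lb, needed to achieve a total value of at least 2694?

36

Need the lightest bundle worth ≥ 2694.
jade mask + jeweled dagger + obsidian blade + carved horn + silk tapestry: 2776 value at 36 lb.
Any bundle with less than 36 lb falls short of 2694.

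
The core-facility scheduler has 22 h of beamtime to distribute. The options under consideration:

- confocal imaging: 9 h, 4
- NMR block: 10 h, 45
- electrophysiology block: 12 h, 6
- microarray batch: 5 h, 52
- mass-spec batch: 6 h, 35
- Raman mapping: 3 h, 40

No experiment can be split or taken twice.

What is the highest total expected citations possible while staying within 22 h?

137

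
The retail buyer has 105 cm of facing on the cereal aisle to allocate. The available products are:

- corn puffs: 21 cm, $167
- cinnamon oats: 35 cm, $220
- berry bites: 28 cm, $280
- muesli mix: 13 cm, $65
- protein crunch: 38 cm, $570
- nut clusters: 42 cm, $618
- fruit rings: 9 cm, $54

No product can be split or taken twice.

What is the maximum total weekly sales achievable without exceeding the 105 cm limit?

By weekly sales per cm: protein crunch 15.00, nut clusters 14.71, berry bites 10.00 lead.
The ratio ordering already packs tightly: corn puffs + protein crunch + nut clusters, 101 cm, 1355.
The closest alternative, muesli mix + protein crunch + nut clusters + fruit rings, reaches only 1307.

1355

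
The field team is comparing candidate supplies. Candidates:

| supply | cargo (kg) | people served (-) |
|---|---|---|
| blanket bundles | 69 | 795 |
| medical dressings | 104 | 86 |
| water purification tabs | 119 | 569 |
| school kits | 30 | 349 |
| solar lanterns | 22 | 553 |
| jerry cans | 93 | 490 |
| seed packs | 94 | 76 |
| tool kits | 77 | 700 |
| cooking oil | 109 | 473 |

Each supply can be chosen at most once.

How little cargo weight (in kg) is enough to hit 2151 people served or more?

198

Minimise kg subject to total people served ≥ 2151.
blanket bundles + school kits + solar lanterns + tool kits reaches 2397 using 198 kg.
No combination under 198 kg hits 2151.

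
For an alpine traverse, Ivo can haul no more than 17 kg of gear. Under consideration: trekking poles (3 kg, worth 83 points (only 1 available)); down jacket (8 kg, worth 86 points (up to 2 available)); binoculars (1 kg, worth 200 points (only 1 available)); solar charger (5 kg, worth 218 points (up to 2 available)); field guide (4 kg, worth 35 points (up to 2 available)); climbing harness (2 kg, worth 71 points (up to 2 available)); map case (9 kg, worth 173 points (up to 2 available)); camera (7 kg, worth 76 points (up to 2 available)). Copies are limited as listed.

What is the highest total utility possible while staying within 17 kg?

Density check — binoculars 200.00, solar charger 43.60, climbing harness 35.50 are the best per kg.
A density-first pass picks binoculars + 2×solar charger + 2×climbing harness — 778 at 15 kg.
Replace climbing harness with trekking poles: the trade gains 12 net, giving 790 at 16 kg.

790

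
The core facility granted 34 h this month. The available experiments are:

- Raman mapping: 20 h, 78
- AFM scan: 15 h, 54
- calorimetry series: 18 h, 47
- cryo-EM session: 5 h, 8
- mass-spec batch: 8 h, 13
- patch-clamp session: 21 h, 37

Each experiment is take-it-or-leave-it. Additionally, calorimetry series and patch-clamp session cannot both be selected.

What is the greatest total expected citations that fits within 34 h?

101

A density-first pass picks Raman mapping + cryo-EM session + mass-spec batch — 99 at 33 h.
Using the slack differently, AFM scan + calorimetry series comes to 101 at 33 h.
The spare 1 h is too small for any remaining experiment, and no feasible exchange beats 101.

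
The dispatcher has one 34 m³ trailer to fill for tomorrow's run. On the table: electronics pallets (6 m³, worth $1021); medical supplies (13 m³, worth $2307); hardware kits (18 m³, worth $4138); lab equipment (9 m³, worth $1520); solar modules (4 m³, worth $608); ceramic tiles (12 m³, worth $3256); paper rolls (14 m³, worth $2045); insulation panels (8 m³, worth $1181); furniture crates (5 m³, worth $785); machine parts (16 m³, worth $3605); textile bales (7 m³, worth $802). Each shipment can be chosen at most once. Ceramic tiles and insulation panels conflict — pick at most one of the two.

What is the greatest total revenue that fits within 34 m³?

8002

By revenue per m³: ceramic tiles 271.33, hardware kits 229.89, machine parts 225.31 lead.
The ratio ordering already packs tightly: hardware kits + solar modules + ceramic tiles, 34 m³, 8002.
Nothing else feasible within 34 m³ beats 8002.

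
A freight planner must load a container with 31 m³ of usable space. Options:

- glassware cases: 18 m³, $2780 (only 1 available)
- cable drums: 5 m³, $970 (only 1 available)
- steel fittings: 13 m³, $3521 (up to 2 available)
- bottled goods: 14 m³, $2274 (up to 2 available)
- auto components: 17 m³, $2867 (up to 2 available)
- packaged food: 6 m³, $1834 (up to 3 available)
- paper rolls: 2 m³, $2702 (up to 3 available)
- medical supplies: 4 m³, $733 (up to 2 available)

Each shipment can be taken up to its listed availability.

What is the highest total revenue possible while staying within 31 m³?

Taking the top-ratio shipments first gives cable drums + 3×packaged food + 3×paper rolls for 14578 (29 m³).
Replace cable drums and packaged food with steel fittings: the trade gains 717 net, giving 15295 at 31 m³.

15295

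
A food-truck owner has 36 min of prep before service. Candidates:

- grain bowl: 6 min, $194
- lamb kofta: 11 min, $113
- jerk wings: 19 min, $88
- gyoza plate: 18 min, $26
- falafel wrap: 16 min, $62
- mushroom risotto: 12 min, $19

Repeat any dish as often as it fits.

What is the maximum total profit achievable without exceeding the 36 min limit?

1164

Best packing: 6×grain bowl — 36 min, 1164 total.
No other feasible combination exceeds 1164.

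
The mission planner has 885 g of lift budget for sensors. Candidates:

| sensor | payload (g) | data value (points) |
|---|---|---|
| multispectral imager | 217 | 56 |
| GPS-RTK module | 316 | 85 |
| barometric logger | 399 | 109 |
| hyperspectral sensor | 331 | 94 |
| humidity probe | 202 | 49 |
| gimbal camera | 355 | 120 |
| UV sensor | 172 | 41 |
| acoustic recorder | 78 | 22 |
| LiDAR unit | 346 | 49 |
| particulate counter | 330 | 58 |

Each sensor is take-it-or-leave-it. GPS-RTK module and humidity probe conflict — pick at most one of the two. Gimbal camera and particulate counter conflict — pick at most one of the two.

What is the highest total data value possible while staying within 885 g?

Greedy by ratio would take hyperspectral sensor + gimbal camera + acoustic recorder: 764 g used, total 236.
Replace acoustic recorder with UV sensor: the trade gains 19 net, giving 255 at 858 g.

255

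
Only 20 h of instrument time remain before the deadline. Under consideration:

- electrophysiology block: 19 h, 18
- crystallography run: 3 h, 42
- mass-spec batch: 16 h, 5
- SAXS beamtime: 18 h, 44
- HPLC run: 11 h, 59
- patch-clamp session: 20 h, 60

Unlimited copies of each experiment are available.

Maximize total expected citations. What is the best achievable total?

Taking 6×crystallography run: 18 h used, 252 in expected citations.

252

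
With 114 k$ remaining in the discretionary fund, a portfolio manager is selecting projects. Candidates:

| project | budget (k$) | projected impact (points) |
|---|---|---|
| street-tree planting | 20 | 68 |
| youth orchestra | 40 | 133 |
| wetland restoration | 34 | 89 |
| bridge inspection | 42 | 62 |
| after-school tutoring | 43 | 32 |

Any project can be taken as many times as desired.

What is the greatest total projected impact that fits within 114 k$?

361

Density check — street-tree planting 3.40, youth orchestra 3.33, wetland restoration 2.62, bridge inspection 1.48 are the best per k$.
Filling by ratio: 5×street-tree planting for 340, with 14 k$ left unused.
Replace street-tree planting with wetland restoration: the trade gains 21 net, giving 361 at 114 k$.
No other feasible combination exceeds 361.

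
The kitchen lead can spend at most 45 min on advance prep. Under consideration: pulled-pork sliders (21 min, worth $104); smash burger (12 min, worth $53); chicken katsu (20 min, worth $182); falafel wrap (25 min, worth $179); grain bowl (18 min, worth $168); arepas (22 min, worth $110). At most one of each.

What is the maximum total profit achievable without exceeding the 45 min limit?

361

Density check — grain bowl 9.33, chicken katsu 9.10, falafel wrap 7.16 are the best per min.
Filling by ratio: chicken katsu + grain bowl for 350, with 7 min left unused.
The 18 min tied up in grain bowl is better spent on falafel wrap — total rises to 361 (45 min).
Runner-up chicken katsu + grain bowl tops out at 350.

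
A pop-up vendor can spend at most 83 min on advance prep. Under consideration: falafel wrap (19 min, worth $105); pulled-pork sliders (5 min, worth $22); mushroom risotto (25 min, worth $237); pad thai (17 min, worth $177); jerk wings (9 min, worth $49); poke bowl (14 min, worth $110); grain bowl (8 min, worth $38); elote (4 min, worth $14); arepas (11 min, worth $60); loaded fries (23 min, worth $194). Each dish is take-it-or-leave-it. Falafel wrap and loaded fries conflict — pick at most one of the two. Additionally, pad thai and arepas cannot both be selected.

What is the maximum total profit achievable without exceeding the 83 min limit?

732

Mushroom risotto + pad thai + poke bowl + elote + loaded fries uses 83 of the 83 min and totals 732.
No other feasible combination exceeds 732.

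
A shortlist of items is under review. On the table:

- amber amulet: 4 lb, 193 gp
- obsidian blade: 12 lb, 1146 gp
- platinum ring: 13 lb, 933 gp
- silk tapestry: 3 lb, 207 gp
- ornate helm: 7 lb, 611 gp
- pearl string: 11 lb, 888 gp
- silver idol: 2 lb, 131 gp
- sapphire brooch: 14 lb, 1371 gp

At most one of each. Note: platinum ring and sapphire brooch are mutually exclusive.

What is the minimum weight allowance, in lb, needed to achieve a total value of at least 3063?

33

Minimise lb subject to total value ≥ 3063.
obsidian blade + ornate helm + sapphire brooch reaches 3128 using 33 lb.
Below 33 lb the best achievable stays under 3063.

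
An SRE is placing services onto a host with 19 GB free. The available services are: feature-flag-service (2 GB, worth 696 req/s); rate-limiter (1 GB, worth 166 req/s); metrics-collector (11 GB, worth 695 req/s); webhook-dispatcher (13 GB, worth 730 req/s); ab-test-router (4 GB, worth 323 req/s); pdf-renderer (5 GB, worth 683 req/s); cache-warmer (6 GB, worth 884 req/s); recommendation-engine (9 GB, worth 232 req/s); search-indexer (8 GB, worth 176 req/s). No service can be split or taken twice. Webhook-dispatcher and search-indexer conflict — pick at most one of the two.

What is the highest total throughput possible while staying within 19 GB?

Ranking by ratio (throughput/GB): feature-flag-service 348.00, rate-limiter 166.00, cache-warmer 147.33, pdf-renderer 136.60.
The ratio ordering already packs tightly: feature-flag-service + rate-limiter + ab-test-router + pdf-renderer + cache-warmer, 18 GB, 2752.

2752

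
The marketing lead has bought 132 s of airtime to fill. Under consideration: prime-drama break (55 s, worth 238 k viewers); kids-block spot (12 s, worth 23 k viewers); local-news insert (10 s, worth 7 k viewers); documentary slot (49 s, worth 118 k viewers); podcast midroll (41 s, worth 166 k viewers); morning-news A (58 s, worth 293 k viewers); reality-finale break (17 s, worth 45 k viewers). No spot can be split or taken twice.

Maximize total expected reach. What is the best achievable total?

576

Density check — morning-news A 5.05, prime-drama break 4.33, podcast midroll 4.05 are the best per s.
Best packing: prime-drama break + morning-news A + reality-finale break — 130 s, 576 total.
The closest alternative, prime-drama break + kids-block spot + morning-news A, reaches only 554.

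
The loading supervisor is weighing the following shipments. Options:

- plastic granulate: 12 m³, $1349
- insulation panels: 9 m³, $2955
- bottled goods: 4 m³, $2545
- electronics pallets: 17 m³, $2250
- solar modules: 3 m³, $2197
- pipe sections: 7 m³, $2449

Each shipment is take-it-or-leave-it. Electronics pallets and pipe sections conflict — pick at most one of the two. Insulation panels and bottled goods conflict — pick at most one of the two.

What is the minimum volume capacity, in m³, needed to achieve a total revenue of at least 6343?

14

Need the lightest bundle worth ≥ 6343.
bottled goods + solar modules + pipe sections: 7191 revenue at 14 m³.
No combination under 14 m³ hits 6343.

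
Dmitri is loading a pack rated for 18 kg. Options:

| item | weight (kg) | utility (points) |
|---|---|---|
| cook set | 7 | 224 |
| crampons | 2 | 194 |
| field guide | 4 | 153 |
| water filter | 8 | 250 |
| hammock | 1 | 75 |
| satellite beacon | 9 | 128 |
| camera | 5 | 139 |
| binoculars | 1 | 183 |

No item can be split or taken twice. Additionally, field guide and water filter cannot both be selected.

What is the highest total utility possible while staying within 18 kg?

Density check — binoculars 183.00, crampons 97.00, hammock 75.00, field guide 38.25 are the best per kg.
Taking the top-ratio items first gives cook set + crampons + field guide + hammock + binoculars for 829 (15 kg).
Replace field guide and hammock with water filter: the trade gains 22 net, giving 851 at 18 kg.

851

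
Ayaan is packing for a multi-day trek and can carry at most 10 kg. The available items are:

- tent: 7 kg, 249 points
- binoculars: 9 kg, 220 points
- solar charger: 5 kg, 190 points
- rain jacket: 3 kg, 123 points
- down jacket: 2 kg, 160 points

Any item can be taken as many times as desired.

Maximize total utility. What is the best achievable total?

800

Ranking by ratio (utility/kg): down jacket 80.00, rain jacket 41.00, solar charger 38.00.
Best packing: 5×down jacket — 10 kg, 800 total.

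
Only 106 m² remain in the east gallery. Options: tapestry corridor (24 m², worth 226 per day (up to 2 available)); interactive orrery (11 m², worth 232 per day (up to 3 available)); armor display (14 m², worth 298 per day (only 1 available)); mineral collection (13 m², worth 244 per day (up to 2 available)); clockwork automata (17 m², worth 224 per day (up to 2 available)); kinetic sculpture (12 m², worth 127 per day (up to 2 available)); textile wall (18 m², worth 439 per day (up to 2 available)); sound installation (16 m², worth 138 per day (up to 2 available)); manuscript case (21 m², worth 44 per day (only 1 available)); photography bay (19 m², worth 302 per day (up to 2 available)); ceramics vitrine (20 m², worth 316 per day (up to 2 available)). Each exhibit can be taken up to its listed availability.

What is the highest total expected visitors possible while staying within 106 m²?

The ratio heuristic lands on 3×interactive orrery + armor display + mineral collection + 2×textile wall (2116) but leaves 10 m² idle.
Dropping interactive orrery frees 11 m²; slotting in ceramics vitrine (20 m²) lifts the total to 2200 at 105 m².
No other feasible combination exceeds 2200.

2200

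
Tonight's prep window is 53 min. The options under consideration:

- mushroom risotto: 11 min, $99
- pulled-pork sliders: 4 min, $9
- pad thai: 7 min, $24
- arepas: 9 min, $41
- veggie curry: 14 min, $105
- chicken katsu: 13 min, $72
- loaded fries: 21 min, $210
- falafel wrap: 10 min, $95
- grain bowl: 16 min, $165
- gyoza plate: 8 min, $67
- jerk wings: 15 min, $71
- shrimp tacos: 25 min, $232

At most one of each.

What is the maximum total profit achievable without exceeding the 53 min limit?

496

By profit per min: grain bowl 10.31, loaded fries 10.00, falafel wrap 9.50, shrimp tacos 9.28 lead.
Filling by ratio: pulled-pork sliders + loaded fries + falafel wrap + grain bowl for 479, with 2 min left unused.
But mushroom risotto + grain bowl + shrimp tacos fits in 52 min and reaches 496.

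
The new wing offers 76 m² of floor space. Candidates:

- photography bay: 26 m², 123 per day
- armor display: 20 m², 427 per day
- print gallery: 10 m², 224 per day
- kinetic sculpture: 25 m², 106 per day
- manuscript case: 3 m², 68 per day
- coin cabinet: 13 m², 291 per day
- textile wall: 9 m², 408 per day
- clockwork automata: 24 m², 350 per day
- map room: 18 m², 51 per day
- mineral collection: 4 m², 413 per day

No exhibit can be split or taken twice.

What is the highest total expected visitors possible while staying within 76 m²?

1957

By expected visitors per m²: mineral collection 103.25, textile wall 45.33, manuscript case 22.67 lead.
The ratio heuristic lands on armor display + print gallery + manuscript case + coin cabinet + textile wall + mineral collection (1831) but leaves 17 m² idle.
The 10 m² tied up in print gallery is better spent on clockwork automata — total rises to 1957 (73 m²).
Runner-up armor display + print gallery + manuscript case + textile wall + clockwork automata + mineral collection tops out at 1890.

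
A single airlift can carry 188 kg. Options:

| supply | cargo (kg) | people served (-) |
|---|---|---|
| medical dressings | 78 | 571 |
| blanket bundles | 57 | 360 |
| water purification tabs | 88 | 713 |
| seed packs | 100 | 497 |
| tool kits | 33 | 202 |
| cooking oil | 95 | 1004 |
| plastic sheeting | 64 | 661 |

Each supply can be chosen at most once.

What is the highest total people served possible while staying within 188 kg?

The ratio heuristic lands on cooking oil + plastic sheeting (1665) but leaves 29 kg idle.
The 64 kg tied up in plastic sheeting is better spent on water purification tabs — total rises to 1717 (183 kg).
Next best is cooking oil + plastic sheeting at 1665 (159 kg) — short by 52.

1717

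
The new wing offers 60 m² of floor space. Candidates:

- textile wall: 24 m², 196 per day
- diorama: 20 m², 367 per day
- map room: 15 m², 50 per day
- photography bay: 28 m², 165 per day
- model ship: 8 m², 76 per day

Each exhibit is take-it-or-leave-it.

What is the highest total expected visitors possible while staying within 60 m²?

639

The ratio ordering already packs tightly: textile wall + diorama + model ship, 52 m², 639.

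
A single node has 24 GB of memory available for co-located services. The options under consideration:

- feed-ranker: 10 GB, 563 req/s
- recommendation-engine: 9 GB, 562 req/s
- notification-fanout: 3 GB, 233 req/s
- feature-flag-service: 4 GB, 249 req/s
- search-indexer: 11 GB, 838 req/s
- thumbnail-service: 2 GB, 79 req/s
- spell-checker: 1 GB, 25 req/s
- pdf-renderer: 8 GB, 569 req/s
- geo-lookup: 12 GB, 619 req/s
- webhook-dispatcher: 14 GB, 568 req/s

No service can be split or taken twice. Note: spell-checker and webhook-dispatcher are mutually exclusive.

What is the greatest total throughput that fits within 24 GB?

By throughput per GB: notification-fanout 77.67, search-indexer 76.18, pdf-renderer 71.12, recommendation-engine 62.44 lead.
Notification-fanout + search-indexer + thumbnail-service + pdf-renderer uses 24 of the 24 GB and totals 1719.

1719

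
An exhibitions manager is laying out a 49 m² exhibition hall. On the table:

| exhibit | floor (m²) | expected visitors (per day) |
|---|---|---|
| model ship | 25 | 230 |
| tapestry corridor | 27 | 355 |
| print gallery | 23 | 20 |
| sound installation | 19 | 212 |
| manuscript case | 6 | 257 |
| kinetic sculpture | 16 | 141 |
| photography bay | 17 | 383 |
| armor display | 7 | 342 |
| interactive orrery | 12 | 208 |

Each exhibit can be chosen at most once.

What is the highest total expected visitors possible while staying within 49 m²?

1194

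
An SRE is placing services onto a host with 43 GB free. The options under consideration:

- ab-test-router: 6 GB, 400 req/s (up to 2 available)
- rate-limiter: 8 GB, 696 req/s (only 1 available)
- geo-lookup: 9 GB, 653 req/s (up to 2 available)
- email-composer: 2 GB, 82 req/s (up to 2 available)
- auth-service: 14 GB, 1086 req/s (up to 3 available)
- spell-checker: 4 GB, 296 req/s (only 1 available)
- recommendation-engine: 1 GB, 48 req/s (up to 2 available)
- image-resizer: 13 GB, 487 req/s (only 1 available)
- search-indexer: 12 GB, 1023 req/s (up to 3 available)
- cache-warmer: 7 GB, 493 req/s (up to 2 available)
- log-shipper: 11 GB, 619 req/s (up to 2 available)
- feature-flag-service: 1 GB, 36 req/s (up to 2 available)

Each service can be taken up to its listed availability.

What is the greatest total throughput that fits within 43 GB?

3562

Ranking by ratio (throughput/GB): rate-limiter 87.00, search-indexer 85.25, auth-service 77.57.
A density-first pass picks rate-limiter + spell-checker + 2×search-indexer + cache-warmer — 3531 at 43 GB.
The 12 GB tied up in rate-limiter and spell-checker is better spent on search-indexer — total rises to 3562 (43 GB).
Nothing else within 43 GB beats 3562.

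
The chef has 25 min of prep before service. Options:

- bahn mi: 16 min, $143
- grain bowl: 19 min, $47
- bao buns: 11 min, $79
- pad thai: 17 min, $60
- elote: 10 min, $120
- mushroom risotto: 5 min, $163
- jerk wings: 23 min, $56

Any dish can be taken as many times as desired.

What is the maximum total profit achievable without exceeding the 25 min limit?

815

Ranking by ratio (profit/min): mushroom risotto 32.60, elote 12.00, bahn mi 8.94.
Taking 5×mushroom risotto: 25 min used, 815 in profit.
Nothing else within 25 min beats 815.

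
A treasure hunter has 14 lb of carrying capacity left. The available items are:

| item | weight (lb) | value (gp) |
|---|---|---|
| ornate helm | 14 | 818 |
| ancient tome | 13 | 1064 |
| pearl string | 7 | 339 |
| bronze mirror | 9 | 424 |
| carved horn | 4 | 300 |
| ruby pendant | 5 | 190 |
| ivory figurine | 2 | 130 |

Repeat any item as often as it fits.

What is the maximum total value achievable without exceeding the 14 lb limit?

Ranking by ratio (value/lb): ancient tome 81.85, carved horn 75.00, ivory figurine 65.00, ornate helm 58.43.
Best packing: ancient tome — 13 lb, 1064 total.

1064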